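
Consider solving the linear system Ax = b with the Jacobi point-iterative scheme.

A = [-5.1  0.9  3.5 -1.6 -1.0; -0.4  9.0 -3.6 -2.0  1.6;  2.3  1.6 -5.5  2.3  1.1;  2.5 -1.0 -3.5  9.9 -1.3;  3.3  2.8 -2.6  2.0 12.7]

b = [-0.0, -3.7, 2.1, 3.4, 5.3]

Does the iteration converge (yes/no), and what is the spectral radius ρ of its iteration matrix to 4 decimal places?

Split A = D + L + U, D = diag(-5.1, 9, -5.5, 9.9, 12.7).
Jacobi: T = -D⁻¹(L+U), T[0,3] = -(-1.6)/(-5.1) = -0.3137; T[0,0] = 0.
  T[0,:] = [+0.0000 +0.1765 +0.6863 -0.3137 -0.1961]
  T[1,:] = [+0.0444 +0.0000 +0.4000 +0.2222 -0.1778]
  T[2,:] = [+0.4182 +0.2909 +0.0000 +0.4182 +0.2000]
  T[3,:] = [-0.2525 +0.1010 +0.3535 +0.0000 +0.1313]
  T[4,:] = [-0.2598 -0.2205 +0.2047 -0.1575 +0.0000]
moduli |λ_i(T)| = 0.9043, 0.7021, 0.3583, 0.2912, 0.1352.
ρ = 0.9043; 0.9043 < 1, so it converges for any x₀.

yes, ρ = 0.9043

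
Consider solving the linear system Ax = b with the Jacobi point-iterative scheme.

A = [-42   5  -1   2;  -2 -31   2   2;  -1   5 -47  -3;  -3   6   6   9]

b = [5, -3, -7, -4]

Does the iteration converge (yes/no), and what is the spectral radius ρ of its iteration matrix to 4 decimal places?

yes, ρ = 0.2104

Write A = D+L+U with D = diag(-42, -31, -47, 9).
T_J = -D⁻¹(L+U): T[2,0] = -(-1)/(-47) = -0.0213; T[2,2] = 0.
  T[0,:] = [+0.0000 +0.1190 -0.0238 +0.0476]
  T[1,:] = [-0.0645 +0.0000 +0.0645 +0.0645]
  T[2,:] = [-0.0213 +0.1064 +0.0000 -0.0638]
  T[3,:] = [+0.3333 -0.6667 -0.6667 +0.0000]
|eigenvalues of T|: 0.2104, 0.1352, 0.1352, 0.1190.
ρ = 0.2104; 0.2104 < 1: convergent.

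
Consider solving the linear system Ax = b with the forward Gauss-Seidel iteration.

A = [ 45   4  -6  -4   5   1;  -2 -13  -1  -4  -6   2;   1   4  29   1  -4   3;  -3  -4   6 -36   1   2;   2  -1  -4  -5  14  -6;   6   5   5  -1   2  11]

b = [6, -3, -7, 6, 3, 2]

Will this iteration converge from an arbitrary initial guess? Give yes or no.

yes

Split A = D + L + U, D = diag(45, -13, 29, -36, 14, 11).
T_GS = -(D+L)⁻¹U: row 0 first, T[0,1] = -(4)/(45) = -0.0889; later rows by forward substitution.
  T[0,:] = [+0.0000  -0.0889  +0.1333  +0.0889  -0.1111  -0.0222]
  T[1,:] = [+0.0000  +0.0137  -0.0974  -0.3214  -0.4444  +0.1573]
  T[2,:] = [+0.0000  +0.0012  +0.0088  +0.0068  +0.2031  -0.1244]
  T[3,:] = [+0.0000  +0.0061  +0.0012  +0.0294  +0.1203  +0.0192]
  T[4,:] = [+0.0000  +0.0162  -0.0231  -0.0232  +0.0851  +0.4143]
  T[5,:] = [+0.0000  +0.0393  -0.0282  +0.1014  +0.1658  -0.0764]
|λ(T)| sorted: 0.2849, 0.2109, 0.2109, 0.0413, 0.0029, 0.0000.
ρ = 0.2849; 0.2849 < 1: convergent.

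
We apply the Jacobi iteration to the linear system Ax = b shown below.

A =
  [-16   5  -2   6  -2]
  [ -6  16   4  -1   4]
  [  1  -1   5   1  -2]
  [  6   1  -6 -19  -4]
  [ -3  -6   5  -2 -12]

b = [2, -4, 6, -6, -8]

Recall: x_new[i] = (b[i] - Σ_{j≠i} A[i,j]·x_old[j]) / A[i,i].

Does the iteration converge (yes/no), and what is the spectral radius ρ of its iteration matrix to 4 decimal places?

yes, ρ = 0.9359

Split A = D + L + U, D = diag(-16, 16, 5, -19, -12).
Jacobi T = -D⁻¹(L+U): T[1,4] = -(4)/(16) = -0.2500; T[1,1] = 0.
  T[0,:] = [+0.0000  +0.3125  -0.1250  +0.3750  -0.1250]
  T[1,:] = [+0.3750  +0.0000  -0.2500  +0.0625  -0.2500]
  T[2,:] = [-0.2000  +0.2000  +0.0000  -0.2000  +0.4000]
  T[3,:] = [+0.3158  +0.0526  -0.3158  +0.0000  -0.2105]
  T[4,:] = [-0.2500  -0.5000  +0.4167  -0.1667  +0.0000]
moduli |λ_i(T)| = 0.9359, 0.4644, 0.4644, 0.0291, 0.0291.
ρ = 0.9359; 0.9359 < 1, so it converges for any x₀.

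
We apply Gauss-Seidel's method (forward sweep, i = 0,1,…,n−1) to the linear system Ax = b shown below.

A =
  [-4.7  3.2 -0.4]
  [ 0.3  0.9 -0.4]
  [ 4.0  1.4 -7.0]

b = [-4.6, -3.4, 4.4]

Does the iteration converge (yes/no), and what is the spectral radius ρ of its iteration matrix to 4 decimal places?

yes, ρ = 0.5161

Let D = diag(-4.7, 0.9, -7); L, U the strict triangles.
GS T = -(D+L)⁻¹U: row 0 first, T[0,2] = -(-0.4)/(-4.7) = -0.0851; later rows by forward substitution.
  T[0,:] = [+0.0000, +0.6809, -0.0851]
  T[1,:] = [+0.0000, -0.2270, +0.4728]
  T[2,:] = [+0.0000, +0.3437, +0.0459]
|λ(T)| sorted: 0.5161, 0.3351, 0.0000.
spectral radius ρ = 0.5161; 0.5161 < 1: convergent.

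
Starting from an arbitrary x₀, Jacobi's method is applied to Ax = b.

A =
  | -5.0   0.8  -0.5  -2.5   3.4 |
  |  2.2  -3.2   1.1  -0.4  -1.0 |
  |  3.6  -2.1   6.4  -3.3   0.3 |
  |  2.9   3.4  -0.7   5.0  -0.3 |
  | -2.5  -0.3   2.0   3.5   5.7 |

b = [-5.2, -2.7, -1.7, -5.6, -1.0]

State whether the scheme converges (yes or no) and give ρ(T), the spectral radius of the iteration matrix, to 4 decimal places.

Diagonal D = diag(-5, -3.2, 6.4, 5, 5.7); L, U strict lower/upper.
Jacobi: T = -D⁻¹(L+U), T[3,4] = -(-0.3)/(5) = +0.0600; T[3,3] = 0.
  T[0,:] = [+0.0000 +0.1600 -0.1000 -0.5000 +0.6800]
  T[1,:] = [+0.6875 +0.0000 +0.3438 -0.1250 -0.3125]
  T[2,:] = [-0.5625 +0.3281 +0.0000 +0.5156 -0.0469]
  T[3,:] = [-0.5800 -0.6800 +0.1400 +0.0000 +0.0600]
  T[4,:] = [+0.4386 +0.0526 -0.3509 -0.6140 +0.0000]
eigenvalue magnitudes: 1.1220, 0.6394, 0.4723, 0.4723, 0.3231.
ρ = 1.1220; 1.1220 > 1 ⇒ diverges.

no, ρ = 1.1220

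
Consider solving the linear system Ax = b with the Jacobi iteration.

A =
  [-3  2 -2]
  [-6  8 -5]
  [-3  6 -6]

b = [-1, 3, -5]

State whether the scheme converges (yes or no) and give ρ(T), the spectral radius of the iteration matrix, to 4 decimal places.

no, ρ = 1.4014

A = D + L + U where D = diag(-3, 8, -6).
Jacobi T = -D⁻¹(L+U): T[1,2] = -(-5)/(8) = +0.6250; T[1,1] = 0.
  T[0,:] = [+0.0000, +0.6667, -0.6667]
  T[1,:] = [+0.7500, +0.0000, +0.6250]
  T[2,:] = [-0.5000, +1.0000, +0.0000]
|eigenvalues of T|: 1.4014, 0.7110, 0.7110.
ρ = 1.4014; 1.4014 > 1: divergent.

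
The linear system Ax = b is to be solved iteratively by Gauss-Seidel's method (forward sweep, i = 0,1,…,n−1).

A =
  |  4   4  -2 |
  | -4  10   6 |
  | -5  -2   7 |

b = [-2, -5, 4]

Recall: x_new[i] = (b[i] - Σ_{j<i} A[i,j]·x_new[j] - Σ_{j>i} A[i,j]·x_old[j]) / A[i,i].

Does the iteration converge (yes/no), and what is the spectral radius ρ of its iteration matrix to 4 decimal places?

Write A = D+L+U with D = diag(4, 10, 7).
Gauss-Seidel: T = -(D+L)⁻¹U, row 0 first, T[0,2] = -(-2)/(4) = +0.5000; later rows by forward substitution.
  T[0,:] = [+0.0000 -1.0000 +0.5000]
  T[1,:] = [+0.0000 -0.4000 -0.4000]
  T[2,:] = [+0.0000 -0.8286 +0.2429]
|λ(T)| sorted: 0.7379, 0.5808, 0.0000.
spectral radius ρ = 0.7379; 0.7379 < 1 ⇒ converges.

yes, ρ = 0.7379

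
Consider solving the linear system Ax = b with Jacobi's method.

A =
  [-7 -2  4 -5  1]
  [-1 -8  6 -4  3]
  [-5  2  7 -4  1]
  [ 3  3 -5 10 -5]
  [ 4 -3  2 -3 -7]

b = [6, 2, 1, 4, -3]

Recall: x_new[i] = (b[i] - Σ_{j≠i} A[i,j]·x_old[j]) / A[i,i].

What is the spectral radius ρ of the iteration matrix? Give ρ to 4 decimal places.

Write A = D+L+U with D = diag(-7, -8, 7, 10, -7).
T_J = -D⁻¹(L+U): T[4,2] = -(2)/(-7) = +0.2857; T[4,4] = 0.
  T[0,:] = [+0.0000 -0.2857 +0.5714 -0.7143 +0.1429]
  T[1,:] = [-0.1250 +0.0000 +0.7500 -0.5000 +0.3750]
  T[2,:] = [+0.7143 -0.2857 +0.0000 +0.5714 -0.1429]
  T[3,:] = [-0.3000 -0.3000 +0.5000 +0.0000 +0.5000]
  T[4,:] = [+0.5714 -0.4286 +0.2857 -0.4286 +0.0000]
eigenvalue magnitudes: 1.1263, 0.5555, 0.5555, 0.3123, 0.3123.
spectral radius ρ = 1.1263; 1.1263 > 1 ⇒ diverges.

1.1263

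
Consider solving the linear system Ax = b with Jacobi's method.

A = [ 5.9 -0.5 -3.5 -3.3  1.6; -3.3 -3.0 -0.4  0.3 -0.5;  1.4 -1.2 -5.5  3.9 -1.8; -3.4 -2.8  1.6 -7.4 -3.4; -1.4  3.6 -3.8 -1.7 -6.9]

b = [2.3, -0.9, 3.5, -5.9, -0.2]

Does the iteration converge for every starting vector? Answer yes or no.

no

Write A = D+L+U with D = diag(5.9, -3, -5.5, -7.4, -6.9).
Jacobi T = -D⁻¹(L+U): T[3,0] = -(-3.4)/(-7.4) = -0.4595; T[3,3] = 0.
  T[0,:] = [+0.0000 +0.0847 +0.5932 +0.5593 -0.2712]
  T[1,:] = [-1.1000 +0.0000 -0.1333 +0.1000 -0.1667]
  T[2,:] = [+0.2545 -0.2182 +0.0000 +0.7091 -0.3273]
  T[3,:] = [-0.4595 -0.3784 +0.2162 +0.0000 -0.4595]
  T[4,:] = [-0.2029 +0.5217 -0.5507 -0.2464 +0.0000]
|eigenvalues of T|: 1.1599, 0.8330, 0.8330, 0.4455, 0.4455.
ρ = 1.1599; 1.1599 > 1 ⇒ diverges.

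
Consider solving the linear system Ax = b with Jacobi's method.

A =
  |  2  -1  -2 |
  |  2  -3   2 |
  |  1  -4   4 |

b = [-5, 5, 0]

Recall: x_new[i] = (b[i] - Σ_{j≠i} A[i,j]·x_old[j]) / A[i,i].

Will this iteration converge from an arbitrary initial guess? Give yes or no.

Write A = D+L+U with D = diag(2, -3, 4).
Jacobi: T = -D⁻¹(L+U), T[1,2] = -(2)/(-3) = +0.6667; T[1,1] = 0.
  T[0,:] = [+0.0000 +0.5000 +1.0000]
  T[1,:] = [+0.6667 +0.0000 +0.6667]
  T[2,:] = [-0.2500 +1.0000 +0.0000]
|λ(T)| sorted: 1.1261, 0.7197, 0.7197.
spectral radius ρ = 1.1261; 1.1261 > 1, so it fails to converge.

no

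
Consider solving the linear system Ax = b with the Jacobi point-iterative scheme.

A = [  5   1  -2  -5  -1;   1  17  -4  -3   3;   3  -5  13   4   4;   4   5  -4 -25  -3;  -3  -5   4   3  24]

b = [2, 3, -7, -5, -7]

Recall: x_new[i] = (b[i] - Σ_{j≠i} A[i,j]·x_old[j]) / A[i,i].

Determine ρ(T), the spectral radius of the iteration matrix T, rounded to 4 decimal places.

0.6055

A = D + L + U where D = diag(5, 17, 13, -25, 24).
Jacobi T = -D⁻¹(L+U): T[4,1] = -(-5)/(24) = +0.2083; T[4,4] = 0.
  T[0,:] = [+0.0000, -0.2000, +0.4000, +1.0000, +0.2000]
  T[1,:] = [-0.0588, +0.0000, +0.2353, +0.1765, -0.1765]
  T[2,:] = [-0.2308, +0.3846, +0.0000, -0.3077, -0.3077]
  T[3,:] = [+0.1600, +0.2000, -0.1600, +0.0000, -0.1200]
  T[4,:] = [+0.1250, +0.2083, -0.1667, -0.1250, +0.0000]
|eigenvalues of T|: 0.6055, 0.3851, 0.3851, 0.2033, 0.1048.
ρ = 0.6055; 0.6055 < 1, so it converges for any x₀.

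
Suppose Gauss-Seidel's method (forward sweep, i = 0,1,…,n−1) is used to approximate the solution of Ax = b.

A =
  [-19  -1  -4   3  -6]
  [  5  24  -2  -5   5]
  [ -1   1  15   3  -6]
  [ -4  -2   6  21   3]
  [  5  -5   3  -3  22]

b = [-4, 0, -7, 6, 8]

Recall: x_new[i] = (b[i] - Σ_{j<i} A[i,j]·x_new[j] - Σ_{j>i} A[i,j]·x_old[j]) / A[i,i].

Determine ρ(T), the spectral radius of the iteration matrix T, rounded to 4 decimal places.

0.1948

Let D = diag(-19, 24, 15, 21, 22); L, U the strict triangles.
Gauss-Seidel: T = -(D+L)⁻¹U, row 0 first, T[0,3] = -(3)/(-19) = +0.1579; later rows by forward substitution.
  T[0,:] = [+0.0000, -0.0526, -0.2105, +0.1579, -0.3158]
  T[1,:] = [+0.0000, +0.0110, +0.1272, +0.1754, -0.1425]
  T[2,:] = [+0.0000, -0.0042, -0.0225, -0.2012, +0.3885]
  T[3,:] = [+0.0000, -0.0078, -0.0216, +0.1043, -0.3276]
  T[4,:] = [+0.0000, +0.0140, +0.0769, +0.0456, -0.0583]
eigenvalue magnitudes: 0.1948, 0.0737, 0.0737, 0.0269, 0.0000.
ρ = 0.1948; 0.1948 < 1: convergent.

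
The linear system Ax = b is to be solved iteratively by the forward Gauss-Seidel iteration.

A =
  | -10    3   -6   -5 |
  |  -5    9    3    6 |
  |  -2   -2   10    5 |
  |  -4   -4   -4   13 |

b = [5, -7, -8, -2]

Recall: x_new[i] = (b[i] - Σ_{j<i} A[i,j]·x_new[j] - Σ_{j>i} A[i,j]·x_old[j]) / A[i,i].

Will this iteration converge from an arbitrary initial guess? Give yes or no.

Write A = D+L+U with D = diag(-10, 9, 10, 13).
T_GS = -(D+L)⁻¹U: row 0 first, T[0,2] = -(-6)/(-10) = -0.6000; later rows by forward substitution.
  T[0,:] = [+0.0000  +0.3000  -0.6000  -0.5000]
  T[1,:] = [+0.0000  +0.1667  -0.6667  -0.9444]
  T[2,:] = [+0.0000  +0.0933  -0.2533  -0.7889]
  T[3,:] = [+0.0000  +0.1723  -0.4677  -0.6872]
moduli |λ_i(T)| = 0.8960, 0.2057, 0.0835, 0.0000.
ρ(T) = max|λ| = 0.8960; 0.8960 < 1 ⇒ converges.

yes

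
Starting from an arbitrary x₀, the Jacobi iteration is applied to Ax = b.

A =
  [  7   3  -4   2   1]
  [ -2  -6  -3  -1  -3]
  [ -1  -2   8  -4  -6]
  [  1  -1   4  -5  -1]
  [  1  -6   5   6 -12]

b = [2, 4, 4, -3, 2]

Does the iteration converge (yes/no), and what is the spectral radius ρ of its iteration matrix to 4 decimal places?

Write A = D+L+U with D = diag(7, -6, 8, -5, -12).
Jacobi: T = -D⁻¹(L+U), T[2,0] = -(-1)/(8) = +0.1250; T[2,2] = 0.
  T[0,:] = [+0.0000, -0.4286, +0.5714, -0.2857, -0.1429]
  T[1,:] = [-0.3333, +0.0000, -0.5000, -0.1667, -0.5000]
  T[2,:] = [+0.1250, +0.2500, +0.0000, +0.5000, +0.7500]
  T[3,:] = [+0.2000, -0.2000, +0.8000, +0.0000, -0.2000]
  T[4,:] = [+0.0833, -0.5000, +0.4167, +0.5000, +0.0000]
moduli |λ_i(T)| = 1.1479, 0.5763, 0.4630, 0.4630, 0.1874.
spectral radius ρ = 1.1479; 1.1479 > 1, so it fails to converge.

no, ρ = 1.1479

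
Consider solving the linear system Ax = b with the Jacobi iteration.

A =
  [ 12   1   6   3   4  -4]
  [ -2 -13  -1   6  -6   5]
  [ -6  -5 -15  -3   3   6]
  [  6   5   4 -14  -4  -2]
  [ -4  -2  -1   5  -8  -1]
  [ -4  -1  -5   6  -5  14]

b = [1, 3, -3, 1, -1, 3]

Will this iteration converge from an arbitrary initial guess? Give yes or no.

Let D = diag(12, -13, -15, -14, -8, 14); L, U the strict triangles.
Jacobi T = -D⁻¹(L+U): T[5,3] = -(6)/(14) = -0.4286; T[5,5] = 0.
  T[0,:] = [+0.0000, -0.0833, -0.5000, -0.2500, -0.3333, +0.3333]
  T[1,:] = [-0.1538, +0.0000, -0.0769, +0.4615, -0.4615, +0.3846]
  T[2,:] = [-0.4000, -0.3333, +0.0000, -0.2000, +0.2000, +0.4000]
  T[3,:] = [+0.4286, +0.3571, +0.2857, +0.0000, -0.2857, -0.1429]
  T[4,:] = [-0.5000, -0.2500, -0.1250, +0.6250, +0.0000, -0.1250]
  T[5,:] = [+0.2857, +0.0714, +0.3571, -0.4286, +0.3571, +0.0000]
moduli |λ_i(T)| = 1.1553, 0.6351, 0.6351, 0.4670, 0.0832, 0.0832.
ρ = 1.1553; 1.1553 > 1, so it fails to converge.

no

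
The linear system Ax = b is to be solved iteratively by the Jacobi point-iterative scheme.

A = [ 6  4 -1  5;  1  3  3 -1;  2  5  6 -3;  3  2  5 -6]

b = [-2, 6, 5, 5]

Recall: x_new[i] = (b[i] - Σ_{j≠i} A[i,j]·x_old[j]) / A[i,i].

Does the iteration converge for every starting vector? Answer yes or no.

no

Write A = D+L+U with D = diag(6, 3, 6, -6).
Jacobi T = -D⁻¹(L+U): T[1,2] = -(3)/(3) = -1.0000; T[1,1] = 0.
  T[0,:] = [+0.0000 -0.6667 +0.1667 -0.8333]
  T[1,:] = [-0.3333 +0.0000 -1.0000 +0.3333]
  T[2,:] = [-0.3333 -0.8333 +0.0000 +0.5000]
  T[3,:] = [+0.5000 +0.3333 +0.8333 +0.0000]
|eigenvalues of T|: 1.2199, 0.9816, 0.3782, 0.3782.
ρ(T) = max|λ| = 1.2199; 1.2199 > 1, so it fails to converge.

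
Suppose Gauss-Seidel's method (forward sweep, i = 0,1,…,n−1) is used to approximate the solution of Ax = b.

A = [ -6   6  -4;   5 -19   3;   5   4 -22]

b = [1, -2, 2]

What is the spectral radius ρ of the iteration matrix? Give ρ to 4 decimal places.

0.2513

A = D + L + U where D = diag(-6, -19, -22).
T_GS = -(D+L)⁻¹U: row 0 first, T[0,2] = -(-4)/(-6) = -0.6667; later rows by forward substitution.
  T[0,:] = [+0.0000 +1.0000 -0.6667]
  T[1,:] = [+0.0000 +0.2632 -0.0175]
  T[2,:] = [+0.0000 +0.2751 -0.1547]
moduli |λ_i(T)| = 0.2513, 0.1428, 0.0000.
ρ(T) = max|λ| = 0.2513; 0.2513 < 1: convergent.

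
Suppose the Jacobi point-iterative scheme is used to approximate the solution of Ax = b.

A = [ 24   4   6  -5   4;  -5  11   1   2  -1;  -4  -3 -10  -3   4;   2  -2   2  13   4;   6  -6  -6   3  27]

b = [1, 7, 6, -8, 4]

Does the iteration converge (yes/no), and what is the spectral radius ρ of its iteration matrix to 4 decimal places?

yes, ρ = 0.6475

Split A = D + L + U, D = diag(24, 11, -10, 13, 27).
Jacobi T = -D⁻¹(L+U): T[4,1] = -(-6)/(27) = +0.2222; T[4,4] = 0.
  T[0,:] = [+0.0000 -0.1667 -0.2500 +0.2083 -0.1667]
  T[1,:] = [+0.4545 +0.0000 -0.0909 -0.1818 +0.0909]
  T[2,:] = [-0.4000 -0.3000 +0.0000 -0.3000 +0.4000]
  T[3,:] = [-0.1538 +0.1538 -0.1538 +0.0000 -0.3077]
  T[4,:] = [-0.2222 +0.2222 +0.2222 -0.1111 +0.0000]
moduli |λ_i(T)| = 0.6475, 0.3680, 0.3135, 0.3135, 0.0006.
ρ = 0.6475; 0.6475 < 1: convergent.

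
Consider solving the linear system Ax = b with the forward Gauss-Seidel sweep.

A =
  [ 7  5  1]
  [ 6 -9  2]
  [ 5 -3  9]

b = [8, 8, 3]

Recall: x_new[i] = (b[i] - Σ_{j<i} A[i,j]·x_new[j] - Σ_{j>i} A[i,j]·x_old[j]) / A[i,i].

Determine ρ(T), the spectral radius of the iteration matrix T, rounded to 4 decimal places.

Let D = diag(7, -9, 9); L, U the strict triangles.
GS T = -(D+L)⁻¹U: row 0 first, T[0,2] = -(1)/(7) = -0.1429; later rows by forward substitution.
  T[0,:] = [+0.0000  -0.7143  -0.1429]
  T[1,:] = [+0.0000  -0.4762  +0.1270]
  T[2,:] = [+0.0000  +0.2381  +0.1217]
|roots of det(T-λI)|: 0.5231, 0.1686, 0.0000.
ρ = 0.5231; 0.5231 < 1, so it converges for any x₀.

0.5231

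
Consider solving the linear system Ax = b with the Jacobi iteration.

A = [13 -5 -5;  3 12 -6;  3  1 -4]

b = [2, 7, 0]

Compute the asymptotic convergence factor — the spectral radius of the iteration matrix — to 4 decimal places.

A = D + L + U where D = diag(13, 12, -4).
Jacobi: T = -D⁻¹(L+U), T[1,0] = -(3)/(12) = -0.2500; T[1,1] = 0.
  T[0,:] = [+0.0000 +0.3846 +0.3846]
  T[1,:] = [-0.2500 +0.0000 +0.5000]
  T[2,:] = [+0.7500 +0.2500 +0.0000]
|roots of det(T-λI)|: 0.6994, 0.4145, 0.4145.
ρ(T) = max|λ| = 0.6994; 0.6994 < 1, so it converges for any x₀.

0.6994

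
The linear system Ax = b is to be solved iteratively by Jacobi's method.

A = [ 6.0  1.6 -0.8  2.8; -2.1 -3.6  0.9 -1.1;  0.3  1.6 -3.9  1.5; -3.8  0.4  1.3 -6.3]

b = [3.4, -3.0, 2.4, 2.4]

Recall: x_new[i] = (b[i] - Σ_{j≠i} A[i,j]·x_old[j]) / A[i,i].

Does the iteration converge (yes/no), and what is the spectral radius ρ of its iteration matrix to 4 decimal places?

Write A = D+L+U with D = diag(6, -3.6, -3.9, -6.3).
Jacobi: T = -D⁻¹(L+U), T[1,2] = -(0.9)/(-3.6) = +0.2500; T[1,1] = 0.
  T[0,:] = [+0.0000, -0.2667, +0.1333, -0.4667]
  T[1,:] = [-0.5833, +0.0000, +0.2500, -0.3056]
  T[2,:] = [+0.0769, +0.4103, +0.0000, +0.3846]
  T[3,:] = [-0.6032, +0.0635, +0.2063, +0.0000]
|λ(T)| sorted: 0.8738, 0.6567, 0.1336, 0.0835.
spectral radius ρ = 0.8738; 0.8738 < 1 ⇒ converges.

yes, ρ = 0.8738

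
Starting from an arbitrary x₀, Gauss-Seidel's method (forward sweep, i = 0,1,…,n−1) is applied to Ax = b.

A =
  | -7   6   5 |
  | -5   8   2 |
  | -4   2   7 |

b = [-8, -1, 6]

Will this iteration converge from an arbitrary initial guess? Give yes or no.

Let D = diag(-7, 8, 7); L, U the strict triangles.
GS T = -(D+L)⁻¹U: row 0 first, T[0,1] = -(6)/(-7) = +0.8571; later rows by forward substitution.
  T[0,:] = [+0.0000 +0.8571 +0.7143]
  T[1,:] = [+0.0000 +0.5357 +0.1964]
  T[2,:] = [+0.0000 +0.3367 +0.3520]
|eigenvalues of T|: 0.7170, 0.1708, 0.0000.
ρ = 0.7170; 0.7170 < 1: convergent.

yes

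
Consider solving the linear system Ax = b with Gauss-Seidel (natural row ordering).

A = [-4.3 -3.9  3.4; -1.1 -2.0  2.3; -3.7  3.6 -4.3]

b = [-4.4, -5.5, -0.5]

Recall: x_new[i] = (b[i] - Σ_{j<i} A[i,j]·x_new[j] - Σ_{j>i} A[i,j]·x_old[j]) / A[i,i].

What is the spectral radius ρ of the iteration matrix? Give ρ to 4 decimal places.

Let D = diag(-4.3, -2, -4.3); L, U the strict triangles.
GS T = -(D+L)⁻¹U: row 0 first, T[0,2] = -(3.4)/(-4.3) = +0.7907; later rows by forward substitution.
  T[0,:] = [+0.0000 -0.9070 +0.7907]
  T[1,:] = [+0.0000 +0.4988 +0.7151]
  T[2,:] = [+0.0000 +1.1981 -0.0817]
eigenvalue magnitudes: 1.1786, 0.7615, 0.0000.
ρ(T) = max|λ| = 1.1786; 1.1786 > 1, so it fails to converge.

1.1786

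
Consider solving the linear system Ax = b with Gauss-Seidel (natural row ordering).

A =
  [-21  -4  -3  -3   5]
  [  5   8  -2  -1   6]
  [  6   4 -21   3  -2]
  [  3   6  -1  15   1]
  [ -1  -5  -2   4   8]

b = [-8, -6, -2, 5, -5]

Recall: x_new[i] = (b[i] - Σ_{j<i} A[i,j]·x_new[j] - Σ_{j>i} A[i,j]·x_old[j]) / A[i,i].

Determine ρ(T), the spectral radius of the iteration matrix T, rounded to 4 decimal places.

Diagonal D = diag(-21, 8, -21, 15, 8); L, U strict lower/upper.
Gauss-Seidel: T = -(D+L)⁻¹U, row 0 first, T[0,1] = -(-4)/(-21) = -0.1905; later rows by forward substitution.
  T[0,:] = [+0.0000 -0.1905 -0.1429 -0.1429 +0.2381]
  T[1,:] = [+0.0000 +0.1190 +0.3393 +0.2143 -0.8988]
  T[2,:] = [+0.0000 -0.0317 +0.0238 +0.1429 -0.1984]
  T[3,:] = [+0.0000 -0.0116 -0.1056 -0.0476 +0.2320]
  T[4,:] = [+0.0000 +0.0485 +0.2529 +0.1756 -0.6976]
moduli |λ_i(T)| = 0.5798, 0.0529, 0.0430, 0.0430, 0.0000.
ρ(T) = max|λ| = 0.5798; 0.5798 < 1 ⇒ converges.

0.5798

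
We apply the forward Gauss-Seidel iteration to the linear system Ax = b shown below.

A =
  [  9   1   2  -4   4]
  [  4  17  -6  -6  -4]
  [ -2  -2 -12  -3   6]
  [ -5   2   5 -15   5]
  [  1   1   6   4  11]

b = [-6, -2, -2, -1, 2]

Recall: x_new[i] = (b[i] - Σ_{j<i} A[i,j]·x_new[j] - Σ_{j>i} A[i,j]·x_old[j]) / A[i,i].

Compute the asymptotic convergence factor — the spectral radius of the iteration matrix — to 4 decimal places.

0.7348

Diagonal D = diag(9, 17, -12, -15, 11); L, U strict lower/upper.
T_GS = -(D+L)⁻¹U: row 0 first, T[0,3] = -(-4)/(9) = +0.4444; later rows by forward substitution.
  T[0,:] = [+0.0000 -0.1111 -0.2222 +0.4444 -0.4444]
  T[1,:] = [+0.0000 +0.0261 +0.4052 +0.2484 +0.3399]
  T[2,:] = [+0.0000 +0.0142 -0.0305 -0.3655 +0.5174]
  T[3,:] = [+0.0000 +0.0452 +0.1179 -0.2369 +0.6993]
  T[4,:] = [+0.0000 -0.0165 -0.0429 +0.2225 -0.5270]
|roots of det(T-λI)|: 0.7348, 0.0812, 0.0705, 0.0705, 0.0000.
ρ(T) = max|λ| = 0.7348; 0.7348 < 1 ⇒ converges.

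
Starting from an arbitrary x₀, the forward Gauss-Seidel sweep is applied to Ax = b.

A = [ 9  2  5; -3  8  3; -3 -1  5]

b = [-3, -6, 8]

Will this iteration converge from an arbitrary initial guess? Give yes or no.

Let D = diag(9, 8, 5); L, U the strict triangles.
T_GS = -(D+L)⁻¹U: row 0 first, T[0,1] = -(2)/(9) = -0.2222; later rows by forward substitution.
  T[0,:] = [+0.0000  -0.2222  -0.5556]
  T[1,:] = [+0.0000  -0.0833  -0.5833]
  T[2,:] = [+0.0000  -0.1500  -0.4500]
|roots of det(T-λI)|: 0.6147, 0.0813, 0.0000.
spectral radius ρ = 0.6147; 0.6147 < 1: convergent.

yes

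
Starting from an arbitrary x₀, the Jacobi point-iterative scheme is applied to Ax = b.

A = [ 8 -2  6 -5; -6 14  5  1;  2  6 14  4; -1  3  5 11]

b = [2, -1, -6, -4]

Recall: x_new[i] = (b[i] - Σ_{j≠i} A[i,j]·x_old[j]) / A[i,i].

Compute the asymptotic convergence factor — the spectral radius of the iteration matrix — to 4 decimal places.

Let D = diag(8, 14, 14, 11); L, U the strict triangles.
Jacobi: T = -D⁻¹(L+U), T[2,3] = -(4)/(14) = -0.2857; T[2,2] = 0.
  T[0,:] = [+0.0000  +0.2500  -0.7500  +0.6250]
  T[1,:] = [+0.4286  +0.0000  -0.3571  -0.0714]
  T[2,:] = [-0.1429  -0.4286  +0.0000  -0.2857]
  T[3,:] = [+0.0909  -0.2727  -0.4545  +0.0000]
|λ(T)| sorted: 0.8230, 0.6392, 0.2406, 0.0568.
ρ(T) = max|λ| = 0.8230; 0.8230 < 1 ⇒ converges.

0.8230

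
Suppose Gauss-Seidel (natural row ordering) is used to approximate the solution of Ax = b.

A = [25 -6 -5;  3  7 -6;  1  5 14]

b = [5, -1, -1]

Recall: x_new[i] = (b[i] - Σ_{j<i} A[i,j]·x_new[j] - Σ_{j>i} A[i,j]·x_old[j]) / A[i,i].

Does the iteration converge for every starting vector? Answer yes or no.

A = D + L + U where D = diag(25, 7, 14).
T_GS = -(D+L)⁻¹U: row 0 first, T[0,2] = -(-5)/(25) = +0.2000; later rows by forward substitution.
  T[0,:] = [+0.0000  +0.2400  +0.2000]
  T[1,:] = [+0.0000  -0.1029  +0.7714]
  T[2,:] = [+0.0000  +0.0196  -0.2898]
|λ(T)| sorted: 0.3508, 0.0419, 0.0000.
ρ(T) = max|λ| = 0.3508; 0.3508 < 1, so it converges for any x₀.

yes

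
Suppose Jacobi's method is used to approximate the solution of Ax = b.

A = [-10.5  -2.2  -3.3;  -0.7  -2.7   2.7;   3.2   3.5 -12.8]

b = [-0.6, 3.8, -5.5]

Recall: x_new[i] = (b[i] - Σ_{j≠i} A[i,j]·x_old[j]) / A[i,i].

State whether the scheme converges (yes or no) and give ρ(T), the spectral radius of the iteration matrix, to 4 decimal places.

Let D = diag(-10.5, -2.7, -12.8); L, U the strict triangles.
Jacobi T = -D⁻¹(L+U): T[2,0] = -(3.2)/(-12.8) = +0.2500; T[2,2] = 0.
  T[0,:] = [+0.0000  -0.2095  -0.3143]
  T[1,:] = [-0.2593  +0.0000  +1.0000]
  T[2,:] = [+0.2500  +0.2734  +0.0000]
eigenvalue magnitudes: 0.5512, 0.4217, 0.1295.
ρ(T) = max|λ| = 0.5512; 0.5512 < 1: convergent.

yes, ρ = 0.5512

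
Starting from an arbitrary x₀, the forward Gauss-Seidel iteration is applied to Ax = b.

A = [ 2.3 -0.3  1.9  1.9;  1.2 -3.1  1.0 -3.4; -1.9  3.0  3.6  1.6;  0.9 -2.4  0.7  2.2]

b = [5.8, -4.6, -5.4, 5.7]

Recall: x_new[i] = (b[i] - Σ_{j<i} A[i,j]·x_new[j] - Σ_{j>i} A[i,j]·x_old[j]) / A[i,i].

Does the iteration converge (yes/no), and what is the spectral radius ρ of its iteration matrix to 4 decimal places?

no, ρ = 1.4618

Split A = D + L + U, D = diag(2.3, -3.1, 3.6, 2.2).
GS T = -(D+L)⁻¹U: row 0 first, T[0,3] = -(1.9)/(2.3) = -0.8261; later rows by forward substitution.
  T[0,:] = [+0.0000, +0.1304, -0.8261, -0.8261]
  T[1,:] = [+0.0000, +0.0505, +0.0028, -1.4165]
  T[2,:] = [+0.0000, +0.0268, -0.4383, +0.3000]
  T[3,:] = [+0.0000, -0.0068, +0.4805, -1.3028]
|λ(T)| sorted: 1.4618, 0.2498, 0.0209, 0.0000.
ρ(T) = max|λ| = 1.4618; 1.4618 > 1: divergent.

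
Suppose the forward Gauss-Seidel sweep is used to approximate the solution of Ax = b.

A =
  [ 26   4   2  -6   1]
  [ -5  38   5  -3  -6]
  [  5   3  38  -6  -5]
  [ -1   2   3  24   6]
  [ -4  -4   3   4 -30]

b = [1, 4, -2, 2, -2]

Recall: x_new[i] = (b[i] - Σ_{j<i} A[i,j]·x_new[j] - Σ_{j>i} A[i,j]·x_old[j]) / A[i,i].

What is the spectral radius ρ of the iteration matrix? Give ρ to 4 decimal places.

0.1945

Write A = D+L+U with D = diag(26, 38, 38, 24, -30).
GS T = -(D+L)⁻¹U: row 0 first, T[0,1] = -(4)/(26) = -0.1538; later rows by forward substitution.
  T[0,:] = [+0.0000  -0.1538  -0.0769  +0.2308  -0.0385]
  T[1,:] = [+0.0000  -0.0202  -0.1417  +0.1093  +0.1528]
  T[2,:] = [+0.0000  +0.0218  +0.0213  +0.1189  +0.1246]
  T[3,:] = [+0.0000  -0.0075  +0.0059  -0.0144  -0.2799]
  T[4,:] = [+0.0000  +0.0244  +0.0321  -0.0354  -0.0401]
moduli |λ_i(T)| = 0.1945, 0.0902, 0.0902, 0.0674, 0.0000.
spectral radius ρ = 0.1945; 0.1945 < 1: convergent.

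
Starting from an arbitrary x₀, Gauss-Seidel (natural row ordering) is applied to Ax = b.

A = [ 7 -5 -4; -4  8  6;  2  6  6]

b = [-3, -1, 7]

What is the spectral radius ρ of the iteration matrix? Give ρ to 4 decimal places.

Write A = D+L+U with D = diag(7, 8, 6).
GS T = -(D+L)⁻¹U: row 0 first, T[0,2] = -(-4)/(7) = +0.5714; later rows by forward substitution.
  T[0,:] = [+0.0000 +0.7143 +0.5714]
  T[1,:] = [+0.0000 +0.3571 -0.4643]
  T[2,:] = [+0.0000 -0.5952 +0.2738]
|roots of det(T-λI)|: 0.8428, 0.2119, 0.0000.
ρ(T) = max|λ| = 0.8428; 0.8428 < 1, so it converges for any x₀.

0.8428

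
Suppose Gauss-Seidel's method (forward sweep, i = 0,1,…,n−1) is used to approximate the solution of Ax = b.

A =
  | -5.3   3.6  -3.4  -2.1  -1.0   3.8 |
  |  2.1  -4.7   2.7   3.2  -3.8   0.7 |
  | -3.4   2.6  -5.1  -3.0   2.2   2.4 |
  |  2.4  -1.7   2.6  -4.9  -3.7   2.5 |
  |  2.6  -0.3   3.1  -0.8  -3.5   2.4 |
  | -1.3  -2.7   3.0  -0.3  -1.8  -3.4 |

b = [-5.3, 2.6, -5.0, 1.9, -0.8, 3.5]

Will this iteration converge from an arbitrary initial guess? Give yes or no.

no

Diagonal D = diag(-5.3, -4.7, -5.1, -4.9, -3.5, -3.4); L, U strict lower/upper.
GS T = -(D+L)⁻¹U: row 0 first, T[0,4] = -(-1)/(-5.3) = -0.1887; later rows by forward substitution.
  T[0,:] = [+0.0000, +0.6792, -0.6415, -0.3962, -0.1887, +0.7170]
  T[1,:] = [+0.0000, +0.3035, +0.2878, +0.5038, -0.8928, +0.4693]
  T[2,:] = [+0.0000, -0.2981, +0.5744, -0.0672, +0.1020, +0.2318]
  T[3,:] = [+0.0000, +0.0692, -0.1093, -0.4045, -0.4836, +0.8216]
  T[4,:] = [+0.0000, +0.1987, +0.0325, -0.3046, +0.1373, +1.1957]
  T[5,:] = [+0.0000, -0.8751, +0.5160, -0.1110, +0.8412, -1.1477]
|λ(T)| sorted: 1.5287, 1.0018, 0.4288, 0.4288, 0.1614, 0.0000.
ρ(T) = max|λ| = 1.5287; 1.5287 > 1, so it fails to converge.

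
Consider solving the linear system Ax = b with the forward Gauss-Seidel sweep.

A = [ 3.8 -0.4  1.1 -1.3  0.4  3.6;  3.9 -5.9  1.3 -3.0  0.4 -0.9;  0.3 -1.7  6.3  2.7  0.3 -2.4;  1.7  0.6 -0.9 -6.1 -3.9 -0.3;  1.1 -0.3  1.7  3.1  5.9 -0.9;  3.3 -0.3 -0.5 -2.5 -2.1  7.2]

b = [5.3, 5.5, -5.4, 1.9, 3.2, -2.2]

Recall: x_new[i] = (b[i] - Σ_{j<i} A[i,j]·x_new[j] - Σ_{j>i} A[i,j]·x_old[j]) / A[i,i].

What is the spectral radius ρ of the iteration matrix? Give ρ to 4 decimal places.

Diagonal D = diag(3.8, -5.9, 6.3, -6.1, 5.9, 7.2); L, U strict lower/upper.
Gauss-Seidel: T = -(D+L)⁻¹U, row 0 first, T[0,4] = -(0.4)/(3.8) = -0.1053; later rows by forward substitution.
  T[0,:] = [+0.0000  +0.1053  -0.2895  +0.3421  -0.1053  -0.9474]
  T[1,:] = [+0.0000  +0.0696  +0.0290  -0.2823  -0.0018  -0.7788]
  T[2,:] = [+0.0000  +0.0138  +0.0216  -0.5210  -0.0431  +0.2159]
  T[3,:] = [+0.0000  +0.0341  -0.0810  +0.1444  -0.6625  -0.4217]
  T[4,:] = [+0.0000  -0.0380  +0.0918  -0.0039  +0.3800  +0.4489]
  T[5,:] = [+0.0000  -0.0436  +0.1340  -0.1557  -0.0740  +0.4013]
|roots of det(T-λI)|: 0.8362, 0.3013, 0.3013, 0.1061, 0.0552, 0.0000.
ρ = 0.8362; 0.8362 < 1: convergent.

0.8362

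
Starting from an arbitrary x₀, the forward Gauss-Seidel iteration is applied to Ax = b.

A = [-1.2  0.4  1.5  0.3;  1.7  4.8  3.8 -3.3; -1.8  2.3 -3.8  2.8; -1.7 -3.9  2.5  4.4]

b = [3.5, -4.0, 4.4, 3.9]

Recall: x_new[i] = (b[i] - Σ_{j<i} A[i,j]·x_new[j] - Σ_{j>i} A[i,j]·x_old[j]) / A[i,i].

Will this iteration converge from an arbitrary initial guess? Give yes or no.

no

Split A = D + L + U, D = diag(-1.2, 4.8, -3.8, 4.4).
GS T = -(D+L)⁻¹U: row 0 first, T[0,2] = -(1.5)/(-1.2) = +1.2500; later rows by forward substitution.
  T[0,:] = [+0.0000 +0.3333 +1.2500 +0.2500]
  T[1,:] = [+0.0000 -0.1181 -1.2344 +0.5990]
  T[2,:] = [+0.0000 -0.2293 -1.3392 +0.9809]
  T[3,:] = [+0.0000 +0.1545 +0.1498 +0.0701]
moduli |λ_i(T)| = 1.6896, 0.2109, 0.2109, 0.0000.
ρ = 1.6896; 1.6896 > 1 ⇒ diverges.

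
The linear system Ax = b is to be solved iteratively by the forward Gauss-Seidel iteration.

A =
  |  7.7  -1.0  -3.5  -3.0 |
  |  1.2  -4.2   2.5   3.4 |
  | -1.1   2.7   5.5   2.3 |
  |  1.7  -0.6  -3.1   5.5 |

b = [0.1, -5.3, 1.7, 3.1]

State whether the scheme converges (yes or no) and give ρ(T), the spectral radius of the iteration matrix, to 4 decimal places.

yes, ρ = 0.7397

Let D = diag(7.7, -4.2, 5.5, 5.5); L, U the strict triangles.
GS T = -(D+L)⁻¹U: row 0 first, T[0,1] = -(-1)/(7.7) = +0.1299; later rows by forward substitution.
  T[0,:] = [+0.0000 +0.1299 +0.4545 +0.3896]
  T[1,:] = [+0.0000 +0.0371 +0.7251 +0.9208]
  T[2,:] = [+0.0000 +0.0078 -0.2651 -0.7923]
  T[3,:] = [+0.0000 -0.0317 -0.2108 -0.4665]
eigenvalue magnitudes: 0.7397, 0.1410, 0.0958, 0.0000.
spectral radius ρ = 0.7397; 0.7397 < 1, so it converges for any x₀.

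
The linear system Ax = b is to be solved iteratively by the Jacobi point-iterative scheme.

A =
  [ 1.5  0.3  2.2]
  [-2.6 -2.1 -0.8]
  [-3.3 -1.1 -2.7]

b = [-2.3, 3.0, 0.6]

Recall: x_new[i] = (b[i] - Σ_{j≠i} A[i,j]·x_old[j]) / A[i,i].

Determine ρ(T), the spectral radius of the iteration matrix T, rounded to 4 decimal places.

1.6438

Diagonal D = diag(1.5, -2.1, -2.7); L, U strict lower/upper.
Jacobi T = -D⁻¹(L+U): T[2,0] = -(-3.3)/(-2.7) = -1.2222; T[2,2] = 0.
  T[0,:] = [+0.0000 -0.2000 -1.4667]
  T[1,:] = [-1.2381 +0.0000 -0.3810]
  T[2,:] = [-1.2222 -0.4074 +0.0000]
moduli |λ_i(T)| = 1.6438, 1.2328, 0.4110.
spectral radius ρ = 1.6438; 1.6438 > 1, so it fails to converge.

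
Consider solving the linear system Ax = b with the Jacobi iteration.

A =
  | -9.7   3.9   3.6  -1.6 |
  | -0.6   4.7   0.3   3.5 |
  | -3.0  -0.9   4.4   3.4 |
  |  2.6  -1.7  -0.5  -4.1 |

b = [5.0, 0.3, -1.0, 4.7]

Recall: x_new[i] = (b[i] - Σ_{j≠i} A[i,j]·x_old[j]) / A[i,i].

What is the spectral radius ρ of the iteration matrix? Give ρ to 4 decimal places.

0.9441

Diagonal D = diag(-9.7, 4.7, 4.4, -4.1); L, U strict lower/upper.
Jacobi: T = -D⁻¹(L+U), T[0,3] = -(-1.6)/(-9.7) = -0.1649; T[0,0] = 0.
  T[0,:] = [+0.0000 +0.4021 +0.3711 -0.1649]
  T[1,:] = [+0.1277 +0.0000 -0.0638 -0.7447]
  T[2,:] = [+0.6818 +0.2045 +0.0000 -0.7727]
  T[3,:] = [+0.6341 -0.4146 -0.1220 +0.0000]
|roots of det(T-λI)|: 0.9441, 0.6884, 0.6884, 0.1564.
ρ(T) = max|λ| = 0.9441; 0.9441 < 1, so it converges for any x₀.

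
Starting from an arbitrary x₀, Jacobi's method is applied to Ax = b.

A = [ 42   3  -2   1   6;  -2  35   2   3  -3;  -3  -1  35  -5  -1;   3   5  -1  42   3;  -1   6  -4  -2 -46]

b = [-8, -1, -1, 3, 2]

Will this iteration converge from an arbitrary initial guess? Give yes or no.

yes

Write A = D+L+U with D = diag(42, 35, 35, 42, -46).
T_J = -D⁻¹(L+U): T[1,2] = -(2)/(35) = -0.0571; T[1,1] = 0.
  T[0,:] = [+0.0000  -0.0714  +0.0476  -0.0238  -0.1429]
  T[1,:] = [+0.0571  +0.0000  -0.0571  -0.0857  +0.0857]
  T[2,:] = [+0.0857  +0.0286  +0.0000  +0.1429  +0.0286]
  T[3,:] = [-0.0714  -0.1190  +0.0238  +0.0000  -0.0714]
  T[4,:] = [-0.0217  +0.1304  -0.0870  -0.0435  +0.0000]
|eigenvalues of T|: 0.1686, 0.1290, 0.1086, 0.1040, 0.1040.
ρ(T) = max|λ| = 0.1686; 0.1686 < 1: convergent.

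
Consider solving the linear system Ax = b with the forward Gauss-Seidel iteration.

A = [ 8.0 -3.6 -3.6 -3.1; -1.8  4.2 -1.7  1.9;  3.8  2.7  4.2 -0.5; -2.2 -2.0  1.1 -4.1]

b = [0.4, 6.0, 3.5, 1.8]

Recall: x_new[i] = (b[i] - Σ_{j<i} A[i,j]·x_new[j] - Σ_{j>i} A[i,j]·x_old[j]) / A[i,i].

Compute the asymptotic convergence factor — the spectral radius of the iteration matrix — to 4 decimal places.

Diagonal D = diag(8, 4.2, 4.2, -4.1); L, U strict lower/upper.
Gauss-Seidel: T = -(D+L)⁻¹U, row 0 first, T[0,1] = -(-3.6)/(8) = +0.4500; later rows by forward substitution.
  T[0,:] = [+0.0000, +0.4500, +0.4500, +0.3875]
  T[1,:] = [+0.0000, +0.1929, +0.5976, -0.2863]
  T[2,:] = [+0.0000, -0.5311, -0.7913, -0.0475]
  T[3,:] = [+0.0000, -0.4780, -0.7453, -0.0810]
|eigenvalues of T|: 0.6438, 0.1344, 0.1344, 0.0000.
ρ(T) = max|λ| = 0.6438; 0.6438 < 1, so it converges for any x₀.

0.6438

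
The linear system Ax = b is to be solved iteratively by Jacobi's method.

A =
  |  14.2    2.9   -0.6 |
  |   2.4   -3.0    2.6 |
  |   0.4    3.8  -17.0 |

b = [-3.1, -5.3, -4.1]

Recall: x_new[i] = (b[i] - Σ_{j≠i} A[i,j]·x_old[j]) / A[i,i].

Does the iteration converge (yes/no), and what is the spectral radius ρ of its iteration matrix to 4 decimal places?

yes, ρ = 0.2168

A = D + L + U where D = diag(14.2, -3, -17).
T_J = -D⁻¹(L+U): T[1,2] = -(2.6)/(-3) = +0.8667; T[1,1] = 0.
  T[0,:] = [+0.0000  -0.2042  +0.0423]
  T[1,:] = [+0.8000  +0.0000  +0.8667]
  T[2,:] = [+0.0235  +0.2235  +0.0000]
|eigenvalues of T|: 0.2168, 0.1251, 0.1251.
spectral radius ρ = 0.2168; 0.2168 < 1, so it converges for any x₀.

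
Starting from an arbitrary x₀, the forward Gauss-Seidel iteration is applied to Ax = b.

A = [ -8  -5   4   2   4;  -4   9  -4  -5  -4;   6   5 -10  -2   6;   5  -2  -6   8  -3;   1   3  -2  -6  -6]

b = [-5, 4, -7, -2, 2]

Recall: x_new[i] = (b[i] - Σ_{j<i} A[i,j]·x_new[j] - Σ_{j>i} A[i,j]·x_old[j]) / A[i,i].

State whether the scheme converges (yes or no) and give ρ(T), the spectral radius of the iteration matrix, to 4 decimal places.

Split A = D + L + U, D = diag(-8, 9, -10, 8, -6).
Gauss-Seidel: T = -(D+L)⁻¹U, row 0 first, T[0,4] = -(4)/(-8) = +0.5000; later rows by forward substitution.
  T[0,:] = [+0.0000, -0.6250, +0.5000, +0.2500, +0.5000]
  T[1,:] = [+0.0000, -0.2778, +0.6667, +0.6667, +0.6667]
  T[2,:] = [+0.0000, -0.5139, +0.6333, +0.2833, +1.2333]
  T[3,:] = [+0.0000, -0.0642, +0.3292, +0.2229, +1.1542]
  T[4,:] = [+0.0000, -0.0075, -0.1236, +0.0576, -1.1486]
moduli |λ_i(T)| = 1.1260, 0.4909, 0.4909, 0.0128, 0.0000.
ρ(T) = max|λ| = 1.1260; 1.1260 > 1 ⇒ diverges.

no, ρ = 1.1260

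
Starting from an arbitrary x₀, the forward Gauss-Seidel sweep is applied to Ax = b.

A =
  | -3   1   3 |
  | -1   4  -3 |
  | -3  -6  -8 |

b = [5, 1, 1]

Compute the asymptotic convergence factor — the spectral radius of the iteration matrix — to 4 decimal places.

0.9422

Write A = D+L+U with D = diag(-3, 4, -8).
T_GS = -(D+L)⁻¹U: row 0 first, T[0,1] = -(1)/(-3) = +0.3333; later rows by forward substitution.
  T[0,:] = [+0.0000 +0.3333 +1.0000]
  T[1,:] = [+0.0000 +0.0833 +1.0000]
  T[2,:] = [+0.0000 -0.1875 -1.1250]
|eigenvalues of T|: 0.9422, 0.0995, 0.0000.
spectral radius ρ = 0.9422; 0.9422 < 1: convergent.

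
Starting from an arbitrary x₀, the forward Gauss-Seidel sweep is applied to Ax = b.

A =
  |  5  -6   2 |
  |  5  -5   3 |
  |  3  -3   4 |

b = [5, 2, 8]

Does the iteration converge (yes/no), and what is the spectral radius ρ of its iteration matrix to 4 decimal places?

Let D = diag(5, -5, 4); L, U the strict triangles.
GS T = -(D+L)⁻¹U: row 0 first, T[0,2] = -(2)/(5) = -0.4000; later rows by forward substitution.
  T[0,:] = [+0.0000  +1.2000  -0.4000]
  T[1,:] = [+0.0000  +1.2000  +0.2000]
  T[2,:] = [+0.0000  +0.0000  +0.4500]
moduli |λ_i(T)| = 1.2000, 0.4500, 0.0000.
ρ = 1.2000; 1.2000 > 1, so it fails to converge.

no, ρ = 1.2000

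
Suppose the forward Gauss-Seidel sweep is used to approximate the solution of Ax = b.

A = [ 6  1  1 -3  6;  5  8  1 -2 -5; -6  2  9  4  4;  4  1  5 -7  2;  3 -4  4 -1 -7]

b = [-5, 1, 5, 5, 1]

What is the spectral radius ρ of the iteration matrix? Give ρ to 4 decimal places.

1.6379

Write A = D+L+U with D = diag(6, 8, 9, -7, -7).
GS T = -(D+L)⁻¹U: row 0 first, T[0,3] = -(-3)/(6) = +0.5000; later rows by forward substitution.
  T[0,:] = [+0.0000, -0.1667, -0.1667, +0.5000, -1.0000]
  T[1,:] = [+0.0000, +0.1042, -0.0208, -0.0625, +1.2500]
  T[2,:] = [+0.0000, -0.1343, -0.1065, -0.0972, -1.3889]
  T[3,:] = [+0.0000, -0.1763, -0.1743, +0.2073, -1.0992]
  T[4,:] = [+0.0000, -0.1825, -0.0955, +0.1648, -1.7795]
|eigenvalues of T|: 1.6379, 0.1863, 0.1480, 0.0251, 0.0000.
ρ = 1.6379; 1.6379 > 1, so it fails to converge.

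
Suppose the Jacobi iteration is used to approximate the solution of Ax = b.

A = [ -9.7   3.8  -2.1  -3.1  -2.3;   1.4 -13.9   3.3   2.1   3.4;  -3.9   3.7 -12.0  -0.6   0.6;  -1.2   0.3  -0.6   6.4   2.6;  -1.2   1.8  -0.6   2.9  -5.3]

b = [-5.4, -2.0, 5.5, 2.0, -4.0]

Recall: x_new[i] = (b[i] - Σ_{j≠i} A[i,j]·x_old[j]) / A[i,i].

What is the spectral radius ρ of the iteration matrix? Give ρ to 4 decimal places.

0.6643

Diagonal D = diag(-9.7, -13.9, -12, 6.4, -5.3); L, U strict lower/upper.
T_J = -D⁻¹(L+U): T[0,4] = -(-2.3)/(-9.7) = -0.2371; T[0,0] = 0.
  T[0,:] = [+0.0000  +0.3918  -0.2165  -0.3196  -0.2371]
  T[1,:] = [+0.1007  +0.0000  +0.2374  +0.1511  +0.2446]
  T[2,:] = [-0.3250  +0.3083  +0.0000  -0.0500  +0.0500]
  T[3,:] = [+0.1875  -0.0469  +0.0938  +0.0000  -0.4062]
  T[4,:] = [-0.2264  +0.3396  -0.1132  +0.5472  +0.0000]
eigenvalue magnitudes: 0.6643, 0.5238, 0.5238, 0.2626, 0.2626.
spectral radius ρ = 0.6643; 0.6643 < 1, so it converges for any x₀.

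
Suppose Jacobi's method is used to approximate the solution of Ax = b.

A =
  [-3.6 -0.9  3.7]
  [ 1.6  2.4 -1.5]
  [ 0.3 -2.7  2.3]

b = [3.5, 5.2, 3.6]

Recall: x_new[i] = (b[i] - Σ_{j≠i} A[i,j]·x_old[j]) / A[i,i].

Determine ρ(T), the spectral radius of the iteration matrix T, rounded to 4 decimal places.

1.1931

Let D = diag(-3.6, 2.4, 2.3); L, U the strict triangles.
T_J = -D⁻¹(L+U): T[0,2] = -(3.7)/(-3.6) = +1.0278; T[0,0] = 0.
  T[0,:] = [+0.0000  -0.2500  +1.0278]
  T[1,:] = [-0.6667  +0.0000  +0.6250]
  T[2,:] = [-0.1304  +1.1739  +0.0000]
moduli |λ_i(T)| = 1.1931, 0.8106, 0.8106.
ρ = 1.1931; 1.1931 > 1: divergent.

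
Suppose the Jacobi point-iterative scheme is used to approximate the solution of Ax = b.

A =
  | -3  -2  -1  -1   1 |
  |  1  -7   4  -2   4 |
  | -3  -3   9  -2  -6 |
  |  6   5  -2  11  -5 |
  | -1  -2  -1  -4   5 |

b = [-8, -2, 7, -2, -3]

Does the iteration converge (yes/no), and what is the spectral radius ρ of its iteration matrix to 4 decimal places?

no, ρ = 1.2189

Split A = D + L + U, D = diag(-3, -7, 9, 11, 5).
Jacobi: T = -D⁻¹(L+U), T[1,2] = -(4)/(-7) = +0.5714; T[1,1] = 0.
  T[0,:] = [+0.0000 -0.6667 -0.3333 -0.3333 +0.3333]
  T[1,:] = [+0.1429 +0.0000 +0.5714 -0.2857 +0.5714]
  T[2,:] = [+0.3333 +0.3333 +0.0000 +0.2222 +0.6667]
  T[3,:] = [-0.5455 -0.4545 +0.1818 +0.0000 +0.4545]
  T[4,:] = [+0.2000 +0.4000 +0.2000 +0.8000 +0.0000]
moduli |λ_i(T)| = 1.2189, 0.9321, 0.5920, 0.5920, 0.3868.
ρ(T) = max|λ| = 1.2189; 1.2189 > 1 ⇒ diverges.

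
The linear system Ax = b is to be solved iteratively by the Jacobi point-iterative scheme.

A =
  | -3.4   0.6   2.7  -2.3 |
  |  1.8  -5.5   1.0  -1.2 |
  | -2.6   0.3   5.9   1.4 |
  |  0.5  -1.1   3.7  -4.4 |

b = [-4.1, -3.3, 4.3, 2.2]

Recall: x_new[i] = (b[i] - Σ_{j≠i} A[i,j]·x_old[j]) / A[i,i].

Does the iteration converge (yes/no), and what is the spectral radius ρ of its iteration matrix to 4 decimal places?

yes, ρ = 0.7027

Split A = D + L + U, D = diag(-3.4, -5.5, 5.9, -4.4).
T_J = -D⁻¹(L+U): T[1,3] = -(-1.2)/(-5.5) = -0.2182; T[1,1] = 0.
  T[0,:] = [+0.0000 +0.1765 +0.7941 -0.6765]
  T[1,:] = [+0.3273 +0.0000 +0.1818 -0.2182]
  T[2,:] = [+0.4407 -0.0508 +0.0000 -0.2373]
  T[3,:] = [+0.1136 -0.2500 +0.8409 +0.0000]
|roots of det(T-λI)|: 0.7027, 0.5137, 0.5137, 0.0864.
spectral radius ρ = 0.7027; 0.7027 < 1: convergent.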